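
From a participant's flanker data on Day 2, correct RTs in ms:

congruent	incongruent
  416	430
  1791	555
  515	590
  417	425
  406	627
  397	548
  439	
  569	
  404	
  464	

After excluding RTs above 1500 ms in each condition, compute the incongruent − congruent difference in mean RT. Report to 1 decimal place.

81.7 ms

congruent: exclude 1791
M(congruent) = 4027/9 = 447.444
M(incongruent) = 3175/6 = 529.167
Difference = 529.167 − 447.444 = 81.722 ms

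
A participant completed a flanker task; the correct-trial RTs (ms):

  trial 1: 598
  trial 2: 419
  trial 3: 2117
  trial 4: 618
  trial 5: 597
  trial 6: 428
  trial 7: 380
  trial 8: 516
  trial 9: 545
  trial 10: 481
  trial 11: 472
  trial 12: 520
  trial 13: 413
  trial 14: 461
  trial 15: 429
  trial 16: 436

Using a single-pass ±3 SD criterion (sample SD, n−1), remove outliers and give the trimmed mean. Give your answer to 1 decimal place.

n = 16, ΣRT = 9430, M = 589.375
Σ(x−M)² = 2568017.75; s = √(2568017.75/15) = 413.765
Cutoffs: 589.375 ± 3·413.765 → [-651.9, 1830.7]
Outside: 2117 → excluded.
Retained (n=15): Σ = 7313, mean = 7313/15 = 487.533

487.5 ms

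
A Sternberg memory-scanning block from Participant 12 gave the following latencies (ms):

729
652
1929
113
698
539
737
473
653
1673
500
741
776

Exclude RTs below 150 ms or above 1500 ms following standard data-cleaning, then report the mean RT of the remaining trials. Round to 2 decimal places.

Excluded: 113, 1673, 1929
Retained (n=10): Σ = 6498
Mean = 6498/10 = 649.8000

649.80 ms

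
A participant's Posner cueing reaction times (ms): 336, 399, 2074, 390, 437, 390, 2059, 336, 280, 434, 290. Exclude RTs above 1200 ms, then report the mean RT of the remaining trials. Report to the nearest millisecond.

366 ms

Excluded: 2059, 2074
Retained (n=9): Σ = 3292
Mean = 3292/9 = 365.7778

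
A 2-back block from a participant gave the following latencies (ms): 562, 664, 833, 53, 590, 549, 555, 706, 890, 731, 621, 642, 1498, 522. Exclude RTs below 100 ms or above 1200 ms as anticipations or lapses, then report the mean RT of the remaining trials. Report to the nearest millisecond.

655 ms

Excluded: 53, 1498
Retained (n=12): Σ = 7865
Mean = 7865/12 = 655.4167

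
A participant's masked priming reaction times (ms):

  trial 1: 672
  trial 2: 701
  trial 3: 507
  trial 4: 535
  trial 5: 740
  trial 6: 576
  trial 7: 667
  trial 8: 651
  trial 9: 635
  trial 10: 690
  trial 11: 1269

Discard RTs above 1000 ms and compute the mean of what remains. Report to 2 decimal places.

Excluded: 1269
Retained (n=10): Σ = 6374
Mean = 6374/10 = 637.4000

637.40 ms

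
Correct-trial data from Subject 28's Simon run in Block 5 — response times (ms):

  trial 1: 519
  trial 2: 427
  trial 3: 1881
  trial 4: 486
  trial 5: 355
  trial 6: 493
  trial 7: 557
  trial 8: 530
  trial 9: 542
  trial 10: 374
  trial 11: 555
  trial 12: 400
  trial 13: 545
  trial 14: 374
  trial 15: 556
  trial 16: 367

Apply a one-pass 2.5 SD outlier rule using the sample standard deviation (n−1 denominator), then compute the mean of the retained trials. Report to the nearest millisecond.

n = 16, ΣRT = 8961, M = 560.062
Σ(x−M)² = 1949940.94; s = √(1949940.94/15) = 360.550
Cutoffs: 560.062 ± 2.5·360.550 → [-341.3, 1461.4]
Outside: 1881 → excluded.
Retained (n=15): Σ = 7080, mean = 7080/15 = 472.000

472 ms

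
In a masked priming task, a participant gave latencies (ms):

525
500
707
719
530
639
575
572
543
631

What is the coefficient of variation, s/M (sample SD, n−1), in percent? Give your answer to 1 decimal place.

12.9%

n = 10, Σ = 5941, M = 594.1000
Σ(x−M)² = 52926.900; s = √(52926.900/9) = 76.6862
CV = 76.6862 / 594.1000 = 0.12908 = 12.908%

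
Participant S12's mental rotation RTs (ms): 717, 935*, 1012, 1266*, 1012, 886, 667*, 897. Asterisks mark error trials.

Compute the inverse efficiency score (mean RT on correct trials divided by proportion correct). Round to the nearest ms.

Correct trials (n=5): 717, 1012, 1012, 886, 897
Mean correct RT = 4524/5 = 904.8000 ms
Proportion correct = 5/8
IES = 904.8000 / (5/8) = 1447.680 ms

1448 ms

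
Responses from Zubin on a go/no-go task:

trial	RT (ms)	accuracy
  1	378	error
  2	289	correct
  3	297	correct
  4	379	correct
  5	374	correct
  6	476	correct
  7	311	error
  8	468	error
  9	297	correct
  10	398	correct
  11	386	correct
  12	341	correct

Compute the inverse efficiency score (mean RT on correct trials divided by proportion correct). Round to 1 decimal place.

Correct trials (n=9): 289, 297, 379, 374, 476, 297, 398, 386, 341
Mean correct RT = 3237/9 = 359.6667 ms
Proportion correct = 9/12
IES = 359.6667 / (9/12) = 479.556 ms

479.6 ms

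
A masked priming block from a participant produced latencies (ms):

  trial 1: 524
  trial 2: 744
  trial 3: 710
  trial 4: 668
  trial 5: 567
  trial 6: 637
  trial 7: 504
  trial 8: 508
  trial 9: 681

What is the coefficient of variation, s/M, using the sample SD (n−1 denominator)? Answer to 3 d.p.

n = 9, Σ = 5543, M = 615.8889
Σ(x−M)² = 67662.889; s = √(67662.889/8) = 91.9666
CV = 91.9666 / 615.8889 = 0.14932

0.149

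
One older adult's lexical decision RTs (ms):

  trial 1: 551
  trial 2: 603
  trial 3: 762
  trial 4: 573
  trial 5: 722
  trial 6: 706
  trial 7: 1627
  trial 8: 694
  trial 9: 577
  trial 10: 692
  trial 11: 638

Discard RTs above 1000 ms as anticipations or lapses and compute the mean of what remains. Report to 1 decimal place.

Excluded: 1627
Retained (n=10): Σ = 6518
Mean = 6518/10 = 651.8000

651.8 ms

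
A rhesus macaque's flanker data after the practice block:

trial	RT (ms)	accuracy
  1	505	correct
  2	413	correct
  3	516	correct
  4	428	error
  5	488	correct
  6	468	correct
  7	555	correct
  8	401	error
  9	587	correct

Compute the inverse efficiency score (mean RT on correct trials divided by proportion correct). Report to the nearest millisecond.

Correct trials (n=7): 505, 413, 516, 488, 468, 555, 587
Mean correct RT = 3532/7 = 504.5714 ms
Proportion correct = 7/9
IES = 504.5714 / (7/9) = 648.735 ms

649 ms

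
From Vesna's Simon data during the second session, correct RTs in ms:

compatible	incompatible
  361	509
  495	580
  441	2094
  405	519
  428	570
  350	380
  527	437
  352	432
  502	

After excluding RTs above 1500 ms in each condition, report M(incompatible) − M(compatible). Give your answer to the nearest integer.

incompatible: exclude 2094
M(compatible) = 3861/9 = 429.000
M(incompatible) = 3427/7 = 489.571
Difference = 489.571 − 429.000 = 60.571 ms

61 ms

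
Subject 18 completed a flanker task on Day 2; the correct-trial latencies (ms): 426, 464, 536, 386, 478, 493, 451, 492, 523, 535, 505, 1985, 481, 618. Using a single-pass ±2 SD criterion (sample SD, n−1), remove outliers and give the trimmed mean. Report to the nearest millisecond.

491 ms

n = 14, ΣRT = 8373, M = 598.071
Σ(x−M)² = 2110698.93; s = √(2110698.93/13) = 402.941
Cutoffs: 598.071 ± 2·402.941 → [-207.8, 1404.0]
Outside: 1985 → excluded.
Retained (n=13): Σ = 6388, mean = 6388/13 = 491.385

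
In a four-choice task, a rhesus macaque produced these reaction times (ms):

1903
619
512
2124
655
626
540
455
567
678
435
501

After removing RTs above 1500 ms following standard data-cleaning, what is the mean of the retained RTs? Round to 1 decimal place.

558.8 ms

Excluded: 1903, 2124
Retained (n=10): Σ = 5588
Mean = 5588/10 = 558.8000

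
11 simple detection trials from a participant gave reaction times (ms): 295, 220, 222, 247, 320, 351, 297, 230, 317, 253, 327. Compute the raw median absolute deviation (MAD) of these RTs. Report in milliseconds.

42 ms

Sorted: 220, 222, 230, 247, 253, 295, 297, 317, 320, 327, 351 → median = 295
|x − 295|: 0, 75, 73, 48, 25, 56, 2, 65, 22, 42, 32
Sorted deviations: 0, 2, 22, 25, 32, 42, 48, 56, 65, 73, 75 → MAD = 42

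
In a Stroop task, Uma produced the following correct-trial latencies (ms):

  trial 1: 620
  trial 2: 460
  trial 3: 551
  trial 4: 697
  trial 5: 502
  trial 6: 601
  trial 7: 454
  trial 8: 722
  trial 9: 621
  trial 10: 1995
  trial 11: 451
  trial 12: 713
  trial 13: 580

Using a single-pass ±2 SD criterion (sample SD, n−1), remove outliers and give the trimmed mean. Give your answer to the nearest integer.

581 ms

n = 13, ΣRT = 8967, M = 689.769
Σ(x−M)² = 1954690.31; s = √(1954690.31/12) = 403.597
Cutoffs: 689.769 ± 2·403.597 → [-117.4, 1497.0]
Outside: 1995 → excluded.
Retained (n=12): Σ = 6972, mean = 6972/12 = 581.000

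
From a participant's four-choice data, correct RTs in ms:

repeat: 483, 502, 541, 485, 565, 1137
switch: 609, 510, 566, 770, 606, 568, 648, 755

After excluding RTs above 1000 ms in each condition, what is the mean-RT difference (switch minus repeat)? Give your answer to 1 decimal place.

repeat: exclude 1137
M(repeat) = 2576/5 = 515.200
M(switch) = 5032/8 = 629.000
Difference = 629.000 − 515.200 = 113.800 ms

113.8 ms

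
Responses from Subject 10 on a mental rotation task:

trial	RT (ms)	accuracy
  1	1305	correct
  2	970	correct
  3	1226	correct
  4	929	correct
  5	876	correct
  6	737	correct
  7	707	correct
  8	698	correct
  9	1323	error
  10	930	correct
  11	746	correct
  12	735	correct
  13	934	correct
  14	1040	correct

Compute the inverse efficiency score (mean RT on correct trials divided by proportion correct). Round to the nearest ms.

980 ms

Correct trials (n=13): 1305, 970, 1226, 929, 876, 737, 707, 698, 930, 746, 735, 934, 1040
Mean correct RT = 11833/13 = 910.2308 ms
Proportion correct = 13/14
IES = 910.2308 / (13/14) = 980.249 ms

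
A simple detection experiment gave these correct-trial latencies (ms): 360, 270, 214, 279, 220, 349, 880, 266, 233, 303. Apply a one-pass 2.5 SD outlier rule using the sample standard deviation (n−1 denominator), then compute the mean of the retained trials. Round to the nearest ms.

277 ms

n = 10, ΣRT = 3374, M = 337.400
Σ(x−M)² = 349204.40; s = √(349204.40/9) = 196.978
Cutoffs: 337.400 ± 2.5·196.978 → [-155.0, 829.8]
Outside: 880 → excluded.
Retained (n=9): Σ = 2494, mean = 2494/9 = 277.111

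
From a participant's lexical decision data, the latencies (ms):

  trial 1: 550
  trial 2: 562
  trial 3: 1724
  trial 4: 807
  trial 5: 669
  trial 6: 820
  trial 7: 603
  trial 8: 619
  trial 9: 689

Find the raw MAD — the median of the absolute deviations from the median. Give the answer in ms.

107 ms

Sorted: 550, 562, 603, 619, 669, 689, 807, 820, 1724 → median = 669
|x − 669|: 119, 107, 1055, 138, 0, 151, 66, 50, 20
Sorted deviations: 0, 20, 50, 66, 107, 119, 138, 151, 1055 → MAD = 107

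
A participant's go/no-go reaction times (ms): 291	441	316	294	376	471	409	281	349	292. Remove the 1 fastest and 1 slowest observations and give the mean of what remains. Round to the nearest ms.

346 ms

Sorted: 281, 291, 292, 294, 316, 349, 376, 409, 441, 471
Drop lowest 1 (281) and highest 1 (471)
Remaining (n=8): Σ = 2768, mean = 2768/8 = 346.000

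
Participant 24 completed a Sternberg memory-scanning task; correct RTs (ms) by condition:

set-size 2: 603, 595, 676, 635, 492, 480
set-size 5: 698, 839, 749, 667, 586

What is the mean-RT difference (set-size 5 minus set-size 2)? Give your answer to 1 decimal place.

127.6 ms

M(set-size 2) = 3481/6 = 580.167
M(set-size 5) = 3539/5 = 707.800
Difference = 707.800 − 580.167 = 127.633 ms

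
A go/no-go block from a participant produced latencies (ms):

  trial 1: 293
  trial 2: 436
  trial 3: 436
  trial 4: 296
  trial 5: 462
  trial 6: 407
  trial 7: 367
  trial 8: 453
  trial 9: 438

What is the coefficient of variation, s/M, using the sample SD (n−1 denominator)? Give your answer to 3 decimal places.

n = 9, Σ = 3588, M = 398.6667
Σ(x−M)² = 34076.000; s = √(34076.000/8) = 65.2648
CV = 65.2648 / 398.6667 = 0.16371

0.164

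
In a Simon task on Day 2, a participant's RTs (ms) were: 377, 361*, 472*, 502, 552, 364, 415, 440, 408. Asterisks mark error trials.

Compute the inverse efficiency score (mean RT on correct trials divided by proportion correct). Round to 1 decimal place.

Correct trials (n=7): 377, 502, 552, 364, 415, 440, 408
Mean correct RT = 3058/7 = 436.8571 ms
Proportion correct = 7/9
IES = 436.8571 / (7/9) = 561.673 ms

561.7 ms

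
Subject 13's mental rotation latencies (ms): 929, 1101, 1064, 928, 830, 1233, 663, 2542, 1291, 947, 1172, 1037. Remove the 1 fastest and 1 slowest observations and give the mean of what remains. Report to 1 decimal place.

Sorted: 663, 830, 928, 929, 947, 1037, 1064, 1101, 1172, 1233, 1291, 2542
Drop lowest 1 (663) and highest 1 (2542)
Remaining (n=10): Σ = 10532, mean = 10532/10 = 1053.200

1053.2 ms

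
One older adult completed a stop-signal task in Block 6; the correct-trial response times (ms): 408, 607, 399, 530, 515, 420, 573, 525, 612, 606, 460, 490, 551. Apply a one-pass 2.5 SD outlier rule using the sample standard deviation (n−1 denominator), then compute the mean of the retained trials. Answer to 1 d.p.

n = 13, ΣRT = 6696, M = 515.077
Σ(x−M)² = 68718.92; s = √(68718.92/12) = 75.674
Cutoffs: 515.077 ± 2.5·75.674 → [325.9, 704.3]
No RTs fall outside the cutoffs; all 13 retained. Mean = 6696/13 = 515.077

515.1 ms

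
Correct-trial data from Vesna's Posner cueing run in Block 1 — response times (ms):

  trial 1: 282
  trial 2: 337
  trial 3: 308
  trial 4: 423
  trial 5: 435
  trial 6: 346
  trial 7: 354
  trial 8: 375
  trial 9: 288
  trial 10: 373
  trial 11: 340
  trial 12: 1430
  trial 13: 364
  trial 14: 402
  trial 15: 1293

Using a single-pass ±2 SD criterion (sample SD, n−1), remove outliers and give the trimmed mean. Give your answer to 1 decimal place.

355.9 ms

n = 15, ΣRT = 7350, M = 490.000
Σ(x−M)² = 1788790.00; s = √(1788790.00/14) = 357.450
Cutoffs: 490.000 ± 2·357.450 → [-224.9, 1204.9]
Outside: 1293, 1430 → excluded.
Retained (n=13): Σ = 4627, mean = 4627/13 = 355.923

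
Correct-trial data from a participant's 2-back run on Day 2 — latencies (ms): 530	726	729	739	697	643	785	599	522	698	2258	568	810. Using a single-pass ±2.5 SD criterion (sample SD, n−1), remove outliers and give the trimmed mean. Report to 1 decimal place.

670.5 ms

n = 13, ΣRT = 10304, M = 792.615
Σ(x−M)² = 2429689.08; s = √(2429689.08/12) = 449.971
Cutoffs: 792.615 ± 2.5·449.971 → [-332.3, 1917.5]
Outside: 2258 → excluded.
Retained (n=12): Σ = 8046, mean = 8046/12 = 670.500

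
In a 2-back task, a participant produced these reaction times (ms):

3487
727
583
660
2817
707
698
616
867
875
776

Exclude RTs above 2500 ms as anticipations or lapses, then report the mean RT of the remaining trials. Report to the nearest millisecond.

Excluded: 2817, 3487
Retained (n=9): Σ = 6509
Mean = 6509/9 = 723.2222

723 ms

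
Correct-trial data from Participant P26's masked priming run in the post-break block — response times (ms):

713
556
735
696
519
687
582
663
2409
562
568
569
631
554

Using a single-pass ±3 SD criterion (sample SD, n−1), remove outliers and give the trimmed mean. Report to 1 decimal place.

n = 14, ΣRT = 10444, M = 746.000
Σ(x−M)² = 3041132.00; s = √(3041132.00/13) = 483.666
Cutoffs: 746.000 ± 3·483.666 → [-705.0, 2197.0]
Outside: 2409 → excluded.
Retained (n=13): Σ = 8035, mean = 8035/13 = 618.077

618.1 ms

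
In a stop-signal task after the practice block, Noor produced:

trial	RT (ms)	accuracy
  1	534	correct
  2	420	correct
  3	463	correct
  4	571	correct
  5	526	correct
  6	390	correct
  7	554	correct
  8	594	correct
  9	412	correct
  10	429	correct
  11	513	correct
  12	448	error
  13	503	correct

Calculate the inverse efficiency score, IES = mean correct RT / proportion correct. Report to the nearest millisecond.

Correct trials (n=12): 534, 420, 463, 571, 526, 390, 554, 594, 412, 429, 513, 503
Mean correct RT = 5909/12 = 492.4167 ms
Proportion correct = 12/13
IES = 492.4167 / (12/13) = 533.451 ms

533 ms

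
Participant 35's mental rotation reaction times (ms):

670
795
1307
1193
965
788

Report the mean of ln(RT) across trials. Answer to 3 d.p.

6.831

ln(RT): 6.5073, 6.6783, 7.1755, 7.0842, 6.8721, 6.6695
Σ ln(RT) = 40.9870
Mean = 40.9870/6 = 6.83116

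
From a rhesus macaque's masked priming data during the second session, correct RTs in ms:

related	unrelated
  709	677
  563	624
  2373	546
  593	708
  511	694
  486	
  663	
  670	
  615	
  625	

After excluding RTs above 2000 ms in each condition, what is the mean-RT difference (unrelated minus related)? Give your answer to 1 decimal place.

45.9 ms

related: exclude 2373
M(related) = 5435/9 = 603.889
M(unrelated) = 3249/5 = 649.800
Difference = 649.800 − 603.889 = 45.911 ms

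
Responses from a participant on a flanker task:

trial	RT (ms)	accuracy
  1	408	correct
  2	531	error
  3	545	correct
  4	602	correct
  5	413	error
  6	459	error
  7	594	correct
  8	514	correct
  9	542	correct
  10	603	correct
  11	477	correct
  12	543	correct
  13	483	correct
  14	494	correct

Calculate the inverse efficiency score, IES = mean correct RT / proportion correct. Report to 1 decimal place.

671.7 ms

Correct trials (n=11): 408, 545, 602, 594, 514, 542, 603, 477, 543, 483, 494
Mean correct RT = 5805/11 = 527.7273 ms
Proportion correct = 11/14
IES = 527.7273 / (11/14) = 671.653 ms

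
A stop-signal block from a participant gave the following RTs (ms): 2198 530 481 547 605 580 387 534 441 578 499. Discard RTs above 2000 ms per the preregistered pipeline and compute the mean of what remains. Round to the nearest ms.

Excluded: 2198
Retained (n=10): Σ = 5182
Mean = 5182/10 = 518.2000

518 ms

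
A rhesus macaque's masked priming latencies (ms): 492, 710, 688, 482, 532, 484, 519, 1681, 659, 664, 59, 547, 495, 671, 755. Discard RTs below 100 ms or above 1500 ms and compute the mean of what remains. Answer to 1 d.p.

Excluded: 59, 1681
Retained (n=13): Σ = 7698
Mean = 7698/13 = 592.1538

592.2 ms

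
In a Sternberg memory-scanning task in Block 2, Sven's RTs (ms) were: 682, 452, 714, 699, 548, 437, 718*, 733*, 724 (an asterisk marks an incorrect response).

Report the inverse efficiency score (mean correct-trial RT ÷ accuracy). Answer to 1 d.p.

781.7 ms

Correct trials (n=7): 682, 452, 714, 699, 548, 437, 724
Mean correct RT = 4256/7 = 608.0000 ms
Proportion correct = 7/9
IES = 608.0000 / (7/9) = 781.714 ms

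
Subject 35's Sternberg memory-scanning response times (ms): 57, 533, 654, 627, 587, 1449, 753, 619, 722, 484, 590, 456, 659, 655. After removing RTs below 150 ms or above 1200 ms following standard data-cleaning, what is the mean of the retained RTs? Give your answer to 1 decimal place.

611.6 ms

Excluded: 57, 1449
Retained (n=12): Σ = 7339
Mean = 7339/12 = 611.5833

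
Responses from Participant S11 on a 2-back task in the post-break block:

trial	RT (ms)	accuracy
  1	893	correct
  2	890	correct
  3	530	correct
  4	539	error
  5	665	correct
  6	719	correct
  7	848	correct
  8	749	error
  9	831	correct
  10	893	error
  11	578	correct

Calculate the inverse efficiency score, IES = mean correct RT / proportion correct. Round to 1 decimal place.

1023.3 ms

Correct trials (n=8): 893, 890, 530, 665, 719, 848, 831, 578
Mean correct RT = 5954/8 = 744.2500 ms
Proportion correct = 8/11
IES = 744.2500 / (8/11) = 1023.344 ms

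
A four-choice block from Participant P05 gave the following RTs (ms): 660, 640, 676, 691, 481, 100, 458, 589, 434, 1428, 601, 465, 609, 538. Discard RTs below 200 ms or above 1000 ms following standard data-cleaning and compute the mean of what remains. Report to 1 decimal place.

Excluded: 100, 1428
Retained (n=12): Σ = 6842
Mean = 6842/12 = 570.1667

570.2 ms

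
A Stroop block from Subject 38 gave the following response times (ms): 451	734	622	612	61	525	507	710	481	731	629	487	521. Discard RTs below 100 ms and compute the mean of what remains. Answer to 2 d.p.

Excluded: 61
Retained (n=12): Σ = 7010
Mean = 7010/12 = 584.1667

584.17 ms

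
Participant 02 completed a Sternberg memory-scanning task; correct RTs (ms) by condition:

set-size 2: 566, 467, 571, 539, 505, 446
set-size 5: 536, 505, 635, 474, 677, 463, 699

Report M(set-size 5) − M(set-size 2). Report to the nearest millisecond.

54 ms

M(set-size 2) = 3094/6 = 515.667
M(set-size 5) = 3989/7 = 569.857
Difference = 569.857 − 515.667 = 54.190 ms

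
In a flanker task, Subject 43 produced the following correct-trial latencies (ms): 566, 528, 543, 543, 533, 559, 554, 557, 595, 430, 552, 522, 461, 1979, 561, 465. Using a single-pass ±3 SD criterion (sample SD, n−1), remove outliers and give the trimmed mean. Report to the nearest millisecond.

531 ms

n = 16, ΣRT = 9948, M = 621.750
Σ(x−M)² = 1993425.00; s = √(1993425.00/15) = 364.548
Cutoffs: 621.750 ± 3·364.548 → [-471.9, 1715.4]
Outside: 1979 → excluded.
Retained (n=15): Σ = 7969, mean = 7969/15 = 531.267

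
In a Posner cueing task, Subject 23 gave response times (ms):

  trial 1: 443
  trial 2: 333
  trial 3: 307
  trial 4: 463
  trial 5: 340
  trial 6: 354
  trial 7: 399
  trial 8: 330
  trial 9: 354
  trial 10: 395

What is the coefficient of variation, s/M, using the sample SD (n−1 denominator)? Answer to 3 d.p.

n = 10, Σ = 3718, M = 371.8000
Σ(x−M)² = 23761.600; s = √(23761.600/9) = 51.3827
CV = 51.3827 / 371.8000 = 0.13820

0.138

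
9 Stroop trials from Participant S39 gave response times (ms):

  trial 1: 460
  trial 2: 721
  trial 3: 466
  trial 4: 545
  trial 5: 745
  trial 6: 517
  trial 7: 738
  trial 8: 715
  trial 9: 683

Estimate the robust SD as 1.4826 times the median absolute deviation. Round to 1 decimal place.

91.9 ms

Sorted: 460, 466, 517, 545, 683, 715, 721, 738, 745 → median = 683
|x − 683| sorted: 0, 32, 38, 55, 62, 138, 166, 217, 223 → MAD = 62
Robust SD ≈ 1.4826 × 62 = 91.921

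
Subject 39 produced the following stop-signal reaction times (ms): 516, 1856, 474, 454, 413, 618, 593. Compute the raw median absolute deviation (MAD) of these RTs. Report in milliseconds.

77 ms

Sorted: 413, 454, 474, 516, 593, 618, 1856 → median = 516
|x − 516|: 0, 1340, 42, 62, 103, 102, 77
Sorted deviations: 0, 42, 62, 77, 102, 103, 1340 → MAD = 77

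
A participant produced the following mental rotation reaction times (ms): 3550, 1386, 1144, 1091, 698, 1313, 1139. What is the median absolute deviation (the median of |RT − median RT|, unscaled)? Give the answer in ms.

169 ms

Sorted: 698, 1091, 1139, 1144, 1313, 1386, 3550 → median = 1144
|x − 1144|: 2406, 242, 0, 53, 446, 169, 5
Sorted deviations: 0, 5, 53, 169, 242, 446, 2406 → MAD = 169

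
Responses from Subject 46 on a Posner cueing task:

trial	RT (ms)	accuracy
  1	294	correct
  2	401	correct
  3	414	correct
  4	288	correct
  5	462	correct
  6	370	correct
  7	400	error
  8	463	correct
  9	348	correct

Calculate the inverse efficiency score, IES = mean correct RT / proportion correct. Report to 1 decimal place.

427.5 ms

Correct trials (n=8): 294, 401, 414, 288, 462, 370, 463, 348
Mean correct RT = 3040/8 = 380.0000 ms
Proportion correct = 8/9
IES = 380.0000 / (8/9) = 427.500 ms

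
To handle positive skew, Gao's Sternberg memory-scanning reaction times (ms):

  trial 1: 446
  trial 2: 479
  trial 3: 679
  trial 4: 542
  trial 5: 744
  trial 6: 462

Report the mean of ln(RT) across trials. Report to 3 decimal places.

6.306

ln(RT): 6.1003, 6.1717, 6.5206, 6.2953, 6.6120, 6.1356
Σ ln(RT) = 37.8355
Mean = 37.8355/6 = 6.30592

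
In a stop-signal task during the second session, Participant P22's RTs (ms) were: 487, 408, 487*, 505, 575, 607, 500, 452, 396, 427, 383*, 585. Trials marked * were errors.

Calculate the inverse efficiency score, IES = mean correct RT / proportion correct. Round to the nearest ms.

593 ms

Correct trials (n=10): 487, 408, 505, 575, 607, 500, 452, 396, 427, 585
Mean correct RT = 4942/10 = 494.2000 ms
Proportion correct = 10/12
IES = 494.2000 / (10/12) = 593.040 ms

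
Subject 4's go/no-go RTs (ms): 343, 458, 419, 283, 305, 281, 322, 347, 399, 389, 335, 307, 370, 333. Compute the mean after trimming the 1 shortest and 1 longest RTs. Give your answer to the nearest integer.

Sorted: 281, 283, 305, 307, 322, 333, 335, 343, 347, 370, 389, 399, 419, 458
Drop lowest 1 (281) and highest 1 (458)
Remaining (n=12): Σ = 4152, mean = 4152/12 = 346.000

346 ms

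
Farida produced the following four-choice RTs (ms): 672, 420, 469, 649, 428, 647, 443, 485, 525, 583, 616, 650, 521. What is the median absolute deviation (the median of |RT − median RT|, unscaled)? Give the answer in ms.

91 ms

Sorted: 420, 428, 443, 469, 485, 521, 525, 583, 616, 647, 649, 650, 672 → median = 525
|x − 525|: 147, 105, 56, 124, 97, 122, 82, 40, 0, 58, 91, 125, 4
Sorted deviations: 0, 4, 40, 56, 58, 82, 91, 97, 105, 122, 124, 125, 147 → MAD = 91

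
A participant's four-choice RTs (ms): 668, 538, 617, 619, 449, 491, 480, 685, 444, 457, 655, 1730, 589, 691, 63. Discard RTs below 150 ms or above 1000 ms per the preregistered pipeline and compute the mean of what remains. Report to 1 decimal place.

Excluded: 63, 1730
Retained (n=13): Σ = 7383
Mean = 7383/13 = 567.9231

567.9 ms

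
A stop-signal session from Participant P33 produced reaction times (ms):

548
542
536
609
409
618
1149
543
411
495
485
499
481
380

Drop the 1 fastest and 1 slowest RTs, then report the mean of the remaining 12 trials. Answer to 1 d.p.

Sorted: 380, 409, 411, 481, 485, 495, 499, 536, 542, 543, 548, 609, 618, 1149
Drop lowest 1 (380) and highest 1 (1149)
Remaining (n=12): Σ = 6176, mean = 6176/12 = 514.667

514.7 ms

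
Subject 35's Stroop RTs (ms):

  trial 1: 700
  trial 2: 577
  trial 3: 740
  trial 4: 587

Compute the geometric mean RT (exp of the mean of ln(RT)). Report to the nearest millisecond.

ln(RT): 6.5511, 6.3578, 6.6067, 6.3750
Mean ln(RT) = 25.8906/4 = 6.47265
Geometric mean = exp(6.47265) = 647.20 ms

647 ms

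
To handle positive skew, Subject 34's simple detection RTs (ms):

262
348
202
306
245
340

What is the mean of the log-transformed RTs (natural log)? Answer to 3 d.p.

ln(RT): 5.5683, 5.8522, 5.3083, 5.7236, 5.5013, 5.8289
Σ ln(RT) = 33.7826
Mean = 33.7826/6 = 5.63043

5.630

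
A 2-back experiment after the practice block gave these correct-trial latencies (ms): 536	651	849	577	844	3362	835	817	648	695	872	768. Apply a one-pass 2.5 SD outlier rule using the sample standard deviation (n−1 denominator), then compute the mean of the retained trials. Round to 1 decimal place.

n = 12, ΣRT = 11454, M = 954.500
Σ(x−M)² = 6465215.00; s = √(6465215.00/11) = 766.646
Cutoffs: 954.500 ± 2.5·766.646 → [-962.1, 2871.1]
Outside: 3362 → excluded.
Retained (n=11): Σ = 8092, mean = 8092/11 = 735.636

735.6 ms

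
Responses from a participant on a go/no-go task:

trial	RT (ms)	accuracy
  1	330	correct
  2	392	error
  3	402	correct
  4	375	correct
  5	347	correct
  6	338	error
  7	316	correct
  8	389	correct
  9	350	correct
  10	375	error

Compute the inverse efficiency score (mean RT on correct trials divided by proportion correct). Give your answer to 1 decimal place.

512.0 ms

Correct trials (n=7): 330, 402, 375, 347, 316, 389, 350
Mean correct RT = 2509/7 = 358.4286 ms
Proportion correct = 7/10
IES = 358.4286 / (7/10) = 512.041 ms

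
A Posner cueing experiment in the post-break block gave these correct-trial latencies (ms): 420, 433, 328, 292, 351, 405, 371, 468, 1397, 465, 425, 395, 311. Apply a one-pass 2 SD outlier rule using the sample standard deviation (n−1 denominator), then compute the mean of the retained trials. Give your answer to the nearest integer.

389 ms

n = 13, ΣRT = 6061, M = 466.231
Σ(x−M)² = 976008.31; s = √(976008.31/12) = 285.191
Cutoffs: 466.231 ± 2·285.191 → [-104.2, 1036.6]
Outside: 1397 → excluded.
Retained (n=12): Σ = 4664, mean = 4664/12 = 388.667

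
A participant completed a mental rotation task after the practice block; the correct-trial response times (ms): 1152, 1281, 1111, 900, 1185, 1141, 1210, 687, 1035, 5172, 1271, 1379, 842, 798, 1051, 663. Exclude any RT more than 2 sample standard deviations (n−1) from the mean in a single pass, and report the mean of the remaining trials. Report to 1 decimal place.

n = 16, ΣRT = 20878, M = 1304.875
Σ(x−M)² = 16639209.75; s = √(16639209.75/15) = 1053.224
Cutoffs: 1304.875 ± 2·1053.224 → [-801.6, 3411.3]
Outside: 5172 → excluded.
Retained (n=15): Σ = 15706, mean = 15706/15 = 1047.067

1047.1 ms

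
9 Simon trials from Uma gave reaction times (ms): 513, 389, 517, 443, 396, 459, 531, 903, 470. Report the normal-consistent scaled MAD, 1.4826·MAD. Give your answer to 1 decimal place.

69.7 ms

Sorted: 389, 396, 443, 459, 470, 513, 517, 531, 903 → median = 470
|x − 470| sorted: 0, 11, 27, 43, 47, 61, 74, 81, 433 → MAD = 47
Robust SD ≈ 1.4826 × 47 = 69.682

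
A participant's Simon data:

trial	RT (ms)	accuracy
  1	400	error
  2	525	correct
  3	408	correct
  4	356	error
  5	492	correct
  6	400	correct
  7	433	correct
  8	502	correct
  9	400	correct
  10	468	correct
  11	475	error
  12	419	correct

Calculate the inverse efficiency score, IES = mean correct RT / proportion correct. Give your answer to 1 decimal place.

Correct trials (n=9): 525, 408, 492, 400, 433, 502, 400, 468, 419
Mean correct RT = 4047/9 = 449.6667 ms
Proportion correct = 9/12
IES = 449.6667 / (9/12) = 599.556 ms

599.6 ms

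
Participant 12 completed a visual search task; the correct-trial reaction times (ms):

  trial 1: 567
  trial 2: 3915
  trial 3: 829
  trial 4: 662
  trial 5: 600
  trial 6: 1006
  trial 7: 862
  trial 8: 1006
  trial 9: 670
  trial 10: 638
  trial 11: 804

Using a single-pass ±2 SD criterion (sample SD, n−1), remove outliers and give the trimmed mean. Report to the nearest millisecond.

n = 11, ΣRT = 11559, M = 1050.818
Σ(x−M)² = 9257267.64; s = √(9257267.64/10) = 962.147
Cutoffs: 1050.818 ± 2·962.147 → [-873.5, 2975.1]
Outside: 3915 → excluded.
Retained (n=10): Σ = 7644, mean = 7644/10 = 764.400

764 ms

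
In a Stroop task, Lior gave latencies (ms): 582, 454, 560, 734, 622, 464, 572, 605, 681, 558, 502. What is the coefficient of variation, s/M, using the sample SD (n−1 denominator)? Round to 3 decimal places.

n = 11, Σ = 6334, M = 575.8182
Σ(x−M)² = 72481.636; s = √(72481.636/10) = 85.1361
CV = 85.1361 / 575.8182 = 0.14785

0.148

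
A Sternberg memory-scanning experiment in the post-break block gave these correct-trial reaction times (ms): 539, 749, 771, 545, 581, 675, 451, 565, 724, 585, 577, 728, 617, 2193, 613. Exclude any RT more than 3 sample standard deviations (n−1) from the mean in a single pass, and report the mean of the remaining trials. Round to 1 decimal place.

n = 15, ΣRT = 10913, M = 727.533
Σ(x−M)² = 2414249.73; s = √(2414249.73/14) = 415.267
Cutoffs: 727.533 ± 3·415.267 → [-518.3, 1973.3]
Outside: 2193 → excluded.
Retained (n=14): Σ = 8720, mean = 8720/14 = 622.857

622.9 ms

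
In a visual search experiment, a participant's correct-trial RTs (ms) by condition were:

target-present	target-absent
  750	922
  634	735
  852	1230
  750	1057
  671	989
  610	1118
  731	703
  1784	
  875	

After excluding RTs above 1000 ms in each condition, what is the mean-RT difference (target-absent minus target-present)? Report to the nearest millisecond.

103 ms

target-present: exclude 1784
target-absent: exclude 1230, 1057, 1118
M(target-present) = 5873/8 = 734.125
M(target-absent) = 3349/4 = 837.250
Difference = 837.250 − 734.125 = 103.125 ms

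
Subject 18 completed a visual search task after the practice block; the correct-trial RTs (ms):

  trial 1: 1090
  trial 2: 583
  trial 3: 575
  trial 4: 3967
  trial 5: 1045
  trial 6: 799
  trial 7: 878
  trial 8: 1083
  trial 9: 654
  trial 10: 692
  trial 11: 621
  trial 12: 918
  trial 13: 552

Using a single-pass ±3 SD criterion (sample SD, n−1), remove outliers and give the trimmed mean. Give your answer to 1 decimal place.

790.8 ms

n = 13, ΣRT = 13457, M = 1035.154
Σ(x−M)² = 9779485.69; s = √(9779485.69/12) = 902.750
Cutoffs: 1035.154 ± 3·902.750 → [-1673.1, 3743.4]
Outside: 3967 → excluded.
Retained (n=12): Σ = 9490, mean = 9490/12 = 790.833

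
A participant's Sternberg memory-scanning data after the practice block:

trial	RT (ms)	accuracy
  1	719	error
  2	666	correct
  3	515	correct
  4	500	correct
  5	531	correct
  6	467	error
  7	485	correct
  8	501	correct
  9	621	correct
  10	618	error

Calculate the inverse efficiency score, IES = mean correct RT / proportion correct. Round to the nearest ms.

Correct trials (n=7): 666, 515, 500, 531, 485, 501, 621
Mean correct RT = 3819/7 = 545.5714 ms
Proportion correct = 7/10
IES = 545.5714 / (7/10) = 779.388 ms

779 ms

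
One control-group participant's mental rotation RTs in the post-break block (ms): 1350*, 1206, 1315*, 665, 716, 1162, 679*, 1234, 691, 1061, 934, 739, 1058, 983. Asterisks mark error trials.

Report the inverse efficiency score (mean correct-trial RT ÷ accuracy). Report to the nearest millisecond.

1209 ms

Correct trials (n=11): 1206, 665, 716, 1162, 1234, 691, 1061, 934, 739, 1058, 983
Mean correct RT = 10449/11 = 949.9091 ms
Proportion correct = 11/14
IES = 949.9091 / (11/14) = 1208.975 ms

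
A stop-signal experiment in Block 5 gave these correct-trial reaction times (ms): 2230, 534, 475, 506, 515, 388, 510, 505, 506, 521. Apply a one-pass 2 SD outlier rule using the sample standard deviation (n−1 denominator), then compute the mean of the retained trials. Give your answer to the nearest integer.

496 ms

n = 10, ΣRT = 6690, M = 669.000
Σ(x−M)² = 2722478.00; s = √(2722478.00/9) = 549.998
Cutoffs: 669.000 ± 2·549.998 → [-431.0, 1769.0]
Outside: 2230 → excluded.
Retained (n=9): Σ = 4460, mean = 4460/9 = 495.556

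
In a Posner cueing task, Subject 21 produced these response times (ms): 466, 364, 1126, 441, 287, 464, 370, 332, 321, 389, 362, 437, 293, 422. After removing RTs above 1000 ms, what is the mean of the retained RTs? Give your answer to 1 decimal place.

380.6 ms

Excluded: 1126
Retained (n=13): Σ = 4948
Mean = 4948/13 = 380.6154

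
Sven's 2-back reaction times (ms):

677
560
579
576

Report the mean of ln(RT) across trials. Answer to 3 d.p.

ln(RT): 6.5177, 6.3279, 6.3613, 6.3561
Σ ln(RT) = 25.5630
Mean = 25.5630/4 = 6.39075

6.391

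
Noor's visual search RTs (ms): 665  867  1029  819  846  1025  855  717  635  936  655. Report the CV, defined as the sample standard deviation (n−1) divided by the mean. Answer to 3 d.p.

n = 11, Σ = 9049, M = 822.6364
Σ(x−M)² = 199280.545; s = √(199280.545/10) = 141.1668
CV = 141.1668 / 822.6364 = 0.17160

0.172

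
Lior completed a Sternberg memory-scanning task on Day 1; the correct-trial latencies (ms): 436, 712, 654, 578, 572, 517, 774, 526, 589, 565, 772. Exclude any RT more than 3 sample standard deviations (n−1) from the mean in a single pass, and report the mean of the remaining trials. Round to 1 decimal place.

608.6 ms

n = 11, ΣRT = 6695, M = 608.636
Σ(x−M)² = 116374.55; s = √(116374.55/10) = 107.877
Cutoffs: 608.636 ± 3·107.877 → [285.0, 932.3]
No RTs fall outside the cutoffs; all 11 retained. Mean = 6695/11 = 608.636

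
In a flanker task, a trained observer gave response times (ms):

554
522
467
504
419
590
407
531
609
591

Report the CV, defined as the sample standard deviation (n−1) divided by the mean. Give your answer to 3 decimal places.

n = 10, Σ = 5194, M = 519.4000
Σ(x−M)² = 45174.400; s = √(45174.400/9) = 70.8476
CV = 70.8476 / 519.4000 = 0.13640

0.136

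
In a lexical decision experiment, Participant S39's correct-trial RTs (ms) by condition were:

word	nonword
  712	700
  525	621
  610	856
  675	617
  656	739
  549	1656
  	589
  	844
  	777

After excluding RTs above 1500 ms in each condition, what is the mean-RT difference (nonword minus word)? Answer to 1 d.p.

nonword: exclude 1656
M(word) = 3727/6 = 621.167
M(nonword) = 5743/8 = 717.875
Difference = 717.875 − 621.167 = 96.708 ms

96.7 ms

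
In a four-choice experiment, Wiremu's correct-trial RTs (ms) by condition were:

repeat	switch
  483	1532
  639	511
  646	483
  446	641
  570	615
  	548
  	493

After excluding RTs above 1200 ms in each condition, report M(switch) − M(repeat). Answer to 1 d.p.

-8.3 ms

switch: exclude 1532
M(repeat) = 2784/5 = 556.800
M(switch) = 3291/6 = 548.500
Difference = 548.500 − 556.800 = -8.300 ms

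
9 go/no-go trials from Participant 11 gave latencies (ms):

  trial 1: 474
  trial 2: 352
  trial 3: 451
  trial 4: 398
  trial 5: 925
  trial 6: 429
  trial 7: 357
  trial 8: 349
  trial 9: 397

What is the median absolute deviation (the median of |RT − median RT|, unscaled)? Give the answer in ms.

46 ms

Sorted: 349, 352, 357, 397, 398, 429, 451, 474, 925 → median = 398
|x − 398|: 76, 46, 53, 0, 527, 31, 41, 49, 1
Sorted deviations: 0, 1, 31, 41, 46, 49, 53, 76, 527 → MAD = 46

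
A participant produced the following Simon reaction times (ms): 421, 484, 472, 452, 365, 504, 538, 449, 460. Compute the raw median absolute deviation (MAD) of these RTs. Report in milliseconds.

24 ms

Sorted: 365, 421, 449, 452, 460, 472, 484, 504, 538 → median = 460
|x − 460|: 39, 24, 12, 8, 95, 44, 78, 11, 0
Sorted deviations: 0, 8, 11, 12, 24, 39, 44, 78, 95 → MAD = 24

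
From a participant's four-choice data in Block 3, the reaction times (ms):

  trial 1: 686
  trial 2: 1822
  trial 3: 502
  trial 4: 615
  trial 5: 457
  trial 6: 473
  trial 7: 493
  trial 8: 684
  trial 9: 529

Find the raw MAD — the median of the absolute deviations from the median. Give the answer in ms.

72 ms

Sorted: 457, 473, 493, 502, 529, 615, 684, 686, 1822 → median = 529
|x − 529|: 157, 1293, 27, 86, 72, 56, 36, 155, 0
Sorted deviations: 0, 27, 36, 56, 72, 86, 155, 157, 1293 → MAD = 72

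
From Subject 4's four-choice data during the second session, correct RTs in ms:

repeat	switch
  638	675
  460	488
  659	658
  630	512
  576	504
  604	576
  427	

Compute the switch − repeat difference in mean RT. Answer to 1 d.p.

M(repeat) = 3994/7 = 570.571
M(switch) = 3413/6 = 568.833
Difference = 568.833 − 570.571 = -1.738 ms

-1.7 ms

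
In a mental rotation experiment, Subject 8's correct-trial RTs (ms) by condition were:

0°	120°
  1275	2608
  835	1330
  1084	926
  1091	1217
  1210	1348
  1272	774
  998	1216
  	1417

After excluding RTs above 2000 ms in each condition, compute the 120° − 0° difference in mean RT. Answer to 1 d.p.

66.1 ms

120°: exclude 2608
M(0°) = 7765/7 = 1109.286
M(120°) = 8228/7 = 1175.429
Difference = 1175.429 − 1109.286 = 66.143 ms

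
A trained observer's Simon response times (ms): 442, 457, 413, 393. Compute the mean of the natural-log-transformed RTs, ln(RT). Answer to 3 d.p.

ln(RT): 6.0913, 6.1247, 6.0234, 5.9738
Σ ln(RT) = 24.2133
Mean = 24.2133/4 = 6.05331

6.053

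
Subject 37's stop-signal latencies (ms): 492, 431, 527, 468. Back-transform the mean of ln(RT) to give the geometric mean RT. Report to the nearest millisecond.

ln(RT): 6.1985, 6.0661, 6.2672, 6.1485
Mean ln(RT) = 24.6803/4 = 6.17006
Geometric mean = exp(6.17006) = 478.22 ms

478 ms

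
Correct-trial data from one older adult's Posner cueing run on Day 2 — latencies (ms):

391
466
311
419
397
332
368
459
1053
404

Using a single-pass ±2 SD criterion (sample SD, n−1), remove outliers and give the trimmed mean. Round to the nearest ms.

n = 10, ΣRT = 4600, M = 460.000
Σ(x−M)² = 412282.00; s = √(412282.00/9) = 214.031
Cutoffs: 460.000 ± 2·214.031 → [31.9, 888.1]
Outside: 1053 → excluded.
Retained (n=9): Σ = 3547, mean = 3547/9 = 394.111

394 ms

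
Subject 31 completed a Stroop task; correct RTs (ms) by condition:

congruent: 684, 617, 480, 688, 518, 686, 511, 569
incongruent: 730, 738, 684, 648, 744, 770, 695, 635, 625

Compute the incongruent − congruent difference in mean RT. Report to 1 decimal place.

102.4 ms

M(congruent) = 4753/8 = 594.125
M(incongruent) = 6269/9 = 696.556
Difference = 696.556 − 594.125 = 102.431 ms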